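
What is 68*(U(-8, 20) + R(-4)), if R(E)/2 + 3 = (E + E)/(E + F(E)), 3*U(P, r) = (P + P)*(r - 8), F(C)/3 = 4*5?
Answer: -33456/7 ≈ -4779.4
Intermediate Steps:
F(C) = 60 (F(C) = 3*(4*5) = 3*20 = 60)
U(P, r) = 2*P*(-8 + r)/3 (U(P, r) = ((P + P)*(r - 8))/3 = ((2*P)*(-8 + r))/3 = (2*P*(-8 + r))/3 = 2*P*(-8 + r)/3)
R(E) = -6 + 4*E/(60 + E) (R(E) = -6 + 2*((E + E)/(E + 60)) = -6 + 2*((2*E)/(60 + E)) = -6 + 2*(2*E/(60 + E)) = -6 + 4*E/(60 + E))
68*(U(-8, 20) + R(-4)) = 68*((⅔)*(-8)*(-8 + 20) + 2*(-180 - 1*(-4))/(60 - 4)) = 68*((⅔)*(-8)*12 + 2*(-180 + 4)/56) = 68*(-64 + 2*(1/56)*(-176)) = 68*(-64 - 44/7) = 68*(-492/7) = -33456/7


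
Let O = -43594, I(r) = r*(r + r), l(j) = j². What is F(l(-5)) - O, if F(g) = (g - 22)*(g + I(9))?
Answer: 44155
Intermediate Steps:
I(r) = 2*r² (I(r) = r*(2*r) = 2*r²)
F(g) = (-22 + g)*(162 + g) (F(g) = (g - 22)*(g + 2*9²) = (-22 + g)*(g + 2*81) = (-22 + g)*(g + 162) = (-22 + g)*(162 + g))
F(l(-5)) - O = (-3564 + ((-5)²)² + 140*(-5)²) - 1*(-43594) = (-3564 + 25² + 140*25) + 43594 = (-3564 + 625 + 3500) + 43594 = 561 + 43594 = 44155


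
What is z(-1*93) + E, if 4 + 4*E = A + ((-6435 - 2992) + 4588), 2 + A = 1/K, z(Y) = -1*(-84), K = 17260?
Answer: -77825339/69040 ≈ -1127.3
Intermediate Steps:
z(Y) = 84
A = -34519/17260 (A = -2 + 1/17260 = -34519/17260 ≈ -1.9999)
E = -83624699/69040 (E = -1 + (-34519/17260 + ((-6435 - 2992) + 4588))/4 = -1 + (-34519/17260 + (-9427 + 4588))/4 = -1 + (-34519/17260 - 4839)/4 = -1 + (¼)*(-83555659/17260) = -1 - 83555659/69040 = -83624699/69040 ≈ -1211.3)
z(-1*93) + E = 84 - 83624699/69040 = -77825339/69040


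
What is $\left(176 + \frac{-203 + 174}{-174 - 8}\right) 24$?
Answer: $\frac{384732}{91} \approx 4227.8$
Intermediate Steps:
$\left(176 + \frac{-203 + 174}{-174 - 8}\right) 24 = \left(176 - \frac{29}{-182}\right) 24 = \left(176 - - \frac{29}{182}\right) 24 = \left(176 + \frac{29}{182}\right) 24 = \frac{32061}{182} \cdot 24 = \frac{384732}{91}$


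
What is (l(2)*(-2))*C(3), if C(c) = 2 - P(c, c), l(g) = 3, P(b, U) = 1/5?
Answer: -54/5 ≈ -10.800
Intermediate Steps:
P(b, U) = ⅕
C(c) = 9/5 (C(c) = 2 - 1*⅕ = 2 - ⅕ = 9/5)
(l(2)*(-2))*C(3) = (3*(-2))*(9/5) = -6*9/5 = -54/5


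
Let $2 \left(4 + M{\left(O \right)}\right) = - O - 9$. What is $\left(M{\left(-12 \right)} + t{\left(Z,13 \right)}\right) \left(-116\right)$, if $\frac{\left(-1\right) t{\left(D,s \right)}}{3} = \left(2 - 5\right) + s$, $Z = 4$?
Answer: $3770$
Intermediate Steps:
$M{\left(O \right)} = - \frac{17}{2} - \frac{O}{2}$ ($M{\left(O \right)} = -4 + \frac{- O - 9}{2} = -4 + \frac{-9 - O}{2} = -4 - \left(\frac{9}{2} + \frac{O}{2}\right) = - \frac{17}{2} - \frac{O}{2}$)
$t{\left(D,s \right)} = 9 - 3 s$ ($t{\left(D,s \right)} = - 3 \left(\left(2 - 5\right) + s\right) = - 3 \left(-3 + s\right) = 9 - 3 s$)
$\left(M{\left(-12 \right)} + t{\left(Z,13 \right)}\right) \left(-116\right) = \left(\left(- \frac{17}{2} - -6\right) + \left(9 - 39\right)\right) \left(-116\right) = \left(\left(- \frac{17}{2} + 6\right) + \left(9 - 39\right)\right) \left(-116\right) = \left(- \frac{5}{2} - 30\right) \left(-116\right) = \left(- \frac{65}{2}\right) \left(-116\right) = 3770$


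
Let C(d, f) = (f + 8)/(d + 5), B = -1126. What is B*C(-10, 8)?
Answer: 18016/5 ≈ 3603.2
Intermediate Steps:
C(d, f) = (8 + f)/(5 + d)
B*C(-10, 8) = -1126*(8 + 8)/(5 - 10) = -1126*16/(-5) = -(-1126)*16/5 = -1126*(-16/5) = 18016/5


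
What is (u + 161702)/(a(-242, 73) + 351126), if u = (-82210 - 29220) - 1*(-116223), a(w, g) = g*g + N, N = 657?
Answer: 23785/51016 ≈ 0.46623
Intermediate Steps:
a(w, g) = 657 + g² (a(w, g) = g*g + 657 = g² + 657 = 657 + g²)
u = 4793 (u = -111430 + 116223 = 4793)
(u + 161702)/(a(-242, 73) + 351126) = (4793 + 161702)/((657 + 73²) + 351126) = 166495/((657 + 5329) + 351126) = 166495/(5986 + 351126) = 166495/357112 = 166495*(1/357112) = 23785/51016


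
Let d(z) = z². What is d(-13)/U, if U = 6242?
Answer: 169/6242 ≈ 0.027075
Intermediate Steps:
d(-13)/U = (-13)²/6242 = 169*(1/6242) = 169/6242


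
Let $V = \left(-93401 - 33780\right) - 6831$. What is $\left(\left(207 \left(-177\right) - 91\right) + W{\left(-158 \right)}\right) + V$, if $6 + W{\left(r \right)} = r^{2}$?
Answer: $-145784$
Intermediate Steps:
$W{\left(r \right)} = -6 + r^{2}$
$V = -134012$ ($V = -127181 - 6831 = -134012$)
$\left(\left(207 \left(-177\right) - 91\right) + W{\left(-158 \right)}\right) + V = \left(\left(207 \left(-177\right) - 91\right) - \left(6 - \left(-158\right)^{2}\right)\right) - 134012 = \left(\left(-36639 - 91\right) + \left(-6 + 24964\right)\right) - 134012 = \left(-36730 + 24958\right) - 134012 = -11772 - 134012 = -145784$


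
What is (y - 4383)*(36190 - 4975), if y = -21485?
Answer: -807469620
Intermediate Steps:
(y - 4383)*(36190 - 4975) = (-21485 - 4383)*(36190 - 4975) = -25868*31215 = -807469620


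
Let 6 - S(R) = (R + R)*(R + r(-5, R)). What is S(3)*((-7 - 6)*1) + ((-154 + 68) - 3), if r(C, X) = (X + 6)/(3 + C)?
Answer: -284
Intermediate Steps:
r(C, X) = (6 + X)/(3 + C)
S(R) = 6 - 2*R*(-3 + R/2) (S(R) = 6 - (R + R)*(R + (6 + R)/(3 - 5)) = 6 - 2*R*(R + (6 + R)/(-2)) = 6 - 2*R*(R - (6 + R)/2) = 6 - 2*R*(R + (-3 - R/2)) = 6 - 2*R*(-3 + R/2))
S(3)*((-7 - 6)*1) + ((-154 + 68) - 3) = (6 - 1*3² + 6*3)*((-7 - 6)*1) + ((-154 + 68) - 3) = (6 - 1*9 + 18)*(-13*1) + (-86 - 3) = (6 - 9 + 18)*(-13) - 89 = 15*(-13) - 89 = -195 - 89 = -284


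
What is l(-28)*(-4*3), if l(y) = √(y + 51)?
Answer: -12*√23 ≈ -57.550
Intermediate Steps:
l(y) = √(51 + y)
l(-28)*(-4*3) = √(51 - 28)*(-4*3) = √23*(-12) = -12*√23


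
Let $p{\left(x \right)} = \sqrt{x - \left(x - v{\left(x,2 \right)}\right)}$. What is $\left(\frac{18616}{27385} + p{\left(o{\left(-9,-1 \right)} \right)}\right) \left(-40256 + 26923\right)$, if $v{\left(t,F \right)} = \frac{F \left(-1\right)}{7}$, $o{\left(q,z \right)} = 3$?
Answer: $- \frac{248207128}{27385} - \frac{13333 i \sqrt{14}}{7} \approx -9063.6 - 7126.8 i$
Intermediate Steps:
$v{\left(t,F \right)} = - \frac{F}{7}$ ($v{\left(t,F \right)} = - F \frac{1}{7} = - \frac{F}{7}$)
$p{\left(x \right)} = \frac{i \sqrt{14}}{7}$ ($p{\left(x \right)} = \sqrt{x - \left(\frac{2}{7} + x\right)} = \sqrt{- \frac{2}{7}} = \frac{i \sqrt{14}}{7}$)
$\left(\frac{18616}{27385} + p{\left(o{\left(-9,-1 \right)} \right)}\right) \left(-40256 + 26923\right) = \left(\frac{18616}{27385} + \frac{i \sqrt{14}}{7}\right) \left(-40256 + 26923\right) = \left(18616 \cdot \frac{1}{27385} + \frac{i \sqrt{14}}{7}\right) \left(-13333\right) = \left(\frac{18616}{27385} + \frac{i \sqrt{14}}{7}\right) \left(-13333\right) = - \frac{248207128}{27385} - \frac{13333 i \sqrt{14}}{7}$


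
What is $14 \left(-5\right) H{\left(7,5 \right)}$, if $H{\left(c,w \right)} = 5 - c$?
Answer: $140$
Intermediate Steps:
$14 \left(-5\right) H{\left(7,5 \right)} = 14 \left(-5\right) \left(5 - 7\right) = - 70 \left(5 - 7\right) = \left(-70\right) \left(-2\right) = 140$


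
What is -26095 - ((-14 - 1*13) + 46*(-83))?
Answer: -22250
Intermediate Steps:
-26095 - ((-14 - 1*13) + 46*(-83)) = -26095 - ((-14 - 13) - 3818) = -26095 - (-27 - 3818) = -26095 - 1*(-3845) = -26095 + 3845 = -22250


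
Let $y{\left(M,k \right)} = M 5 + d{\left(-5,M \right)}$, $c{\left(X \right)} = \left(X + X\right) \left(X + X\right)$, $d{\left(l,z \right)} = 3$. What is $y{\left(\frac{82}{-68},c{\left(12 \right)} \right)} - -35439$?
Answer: $\frac{1204823}{34} \approx 35436.0$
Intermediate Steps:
$c{\left(X \right)} = 4 X^{2}$ ($c{\left(X \right)} = 2 X 2 X = 4 X^{2}$)
$y{\left(M,k \right)} = 3 + 5 M$ ($y{\left(M,k \right)} = M 5 + 3 = 5 M + 3 = 3 + 5 M$)
$y{\left(\frac{82}{-68},c{\left(12 \right)} \right)} - -35439 = \left(3 + 5 \frac{82}{-68}\right) - -35439 = \left(3 + 5 \cdot 82 \left(- \frac{1}{68}\right)\right) + 35439 = \left(3 + 5 \left(- \frac{41}{34}\right)\right) + 35439 = \left(3 - \frac{205}{34}\right) + 35439 = - \frac{103}{34} + 35439 = \frac{1204823}{34}$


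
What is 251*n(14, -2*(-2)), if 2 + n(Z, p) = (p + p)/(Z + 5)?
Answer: -7530/19 ≈ -396.32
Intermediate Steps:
n(Z, p) = -2 + 2*p/(5 + Z) (n(Z, p) = -2 + (p + p)/(Z + 5) = -2 + (2*p)/(5 + Z) = -2 + 2*p/(5 + Z))
251*n(14, -2*(-2)) = 251*(2*(-5 - 2*(-2) - 1*14)/(5 + 14)) = 251*(2*(-5 + 4 - 14)/19) = 251*(2*(1/19)*(-15)) = 251*(-30/19) = -7530/19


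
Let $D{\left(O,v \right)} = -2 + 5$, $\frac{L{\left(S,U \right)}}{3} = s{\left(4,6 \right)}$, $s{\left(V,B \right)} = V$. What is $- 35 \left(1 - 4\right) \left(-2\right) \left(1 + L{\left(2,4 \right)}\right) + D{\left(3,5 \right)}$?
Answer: $-2727$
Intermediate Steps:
$L{\left(S,U \right)} = 12$ ($L{\left(S,U \right)} = 3 \cdot 4 = 12$)
$D{\left(O,v \right)} = 3$
$- 35 \left(1 - 4\right) \left(-2\right) \left(1 + L{\left(2,4 \right)}\right) + D{\left(3,5 \right)} = - 35 \left(1 - 4\right) \left(-2\right) \left(1 + 12\right) + 3 = - 35 \left(-3\right) \left(-2\right) 13 + 3 = - 35 \cdot 6 \cdot 13 + 3 = \left(-35\right) 78 + 3 = -2730 + 3 = -2727$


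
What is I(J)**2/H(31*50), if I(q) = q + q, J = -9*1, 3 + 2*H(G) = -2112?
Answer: -72/235 ≈ -0.30638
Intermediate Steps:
H(G) = -2115/2 (H(G) = -3/2 + (1/2)*(-2112) = -3/2 - 1056 = -2115/2)
J = -9
I(q) = 2*q
I(J)**2/H(31*50) = (2*(-9))**2/(-2115/2) = (-18)**2*(-2/2115) = 324*(-2/2115) = -72/235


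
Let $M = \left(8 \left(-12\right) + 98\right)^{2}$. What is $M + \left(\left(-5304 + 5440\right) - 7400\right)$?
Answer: $-7260$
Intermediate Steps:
$M = 4$ ($M = \left(-96 + 98\right)^{2} = 2^{2} = 4$)
$M + \left(\left(-5304 + 5440\right) - 7400\right) = 4 + \left(\left(-5304 + 5440\right) - 7400\right) = 4 + \left(136 - 7400\right) = 4 - 7264 = -7260$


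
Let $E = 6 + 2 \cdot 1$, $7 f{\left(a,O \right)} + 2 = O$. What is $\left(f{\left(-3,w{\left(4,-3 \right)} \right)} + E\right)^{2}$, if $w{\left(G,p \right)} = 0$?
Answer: $\frac{2916}{49} \approx 59.51$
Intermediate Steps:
$f{\left(a,O \right)} = - \frac{2}{7} + \frac{O}{7}$
$E = 8$ ($E = 6 + 2 = 8$)
$\left(f{\left(-3,w{\left(4,-3 \right)} \right)} + E\right)^{2} = \left(\left(- \frac{2}{7} + \frac{1}{7} \cdot 0\right) + 8\right)^{2} = \left(\left(- \frac{2}{7} + 0\right) + 8\right)^{2} = \left(- \frac{2}{7} + 8\right)^{2} = \left(\frac{54}{7}\right)^{2} = \frac{2916}{49}$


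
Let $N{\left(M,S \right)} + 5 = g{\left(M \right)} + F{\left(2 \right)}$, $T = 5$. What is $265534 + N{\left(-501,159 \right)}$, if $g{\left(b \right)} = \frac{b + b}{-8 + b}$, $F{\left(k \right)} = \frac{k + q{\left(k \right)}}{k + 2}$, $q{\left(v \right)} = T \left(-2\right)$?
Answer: $\frac{135154245}{509} \approx 2.6553 \cdot 10^{5}$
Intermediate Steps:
$q{\left(v \right)} = -10$ ($q{\left(v \right)} = 5 \left(-2\right) = -10$)
$F{\left(k \right)} = \frac{-10 + k}{2 + k}$ ($F{\left(k \right)} = \frac{k - 10}{k + 2} = \frac{-10 + k}{2 + k}$)
$g{\left(b \right)} = \frac{2 b}{-8 + b}$
$N{\left(M,S \right)} = -7 + \frac{2 M}{-8 + M}$ ($N{\left(M,S \right)} = -5 + \left(\frac{2 M}{-8 + M} + \frac{-10 + 2}{2 + 2}\right) = -5 + \left(\frac{2 M}{-8 + M} + \frac{1}{4} \left(-8\right)\right) = -5 + \left(\frac{2 M}{-8 + M} - 2\right) = -5 + \left(-2 + \frac{2 M}{-8 + M}\right) = -7 + \frac{2 M}{-8 + M}$)
$265534 + N{\left(-501,159 \right)} = 265534 + \frac{56 - -2505}{-8 - 501} = 265534 + \frac{56 + 2505}{-509} = 265534 - \frac{2561}{509} = \frac{135154245}{509}$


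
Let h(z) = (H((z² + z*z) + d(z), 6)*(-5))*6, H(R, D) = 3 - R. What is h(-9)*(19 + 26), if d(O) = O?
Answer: 202500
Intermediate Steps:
h(z) = -90 + 30*z + 60*z² (h(z) = ((3 - ((z² + z*z) + z))*(-5))*6 = ((3 - ((z² + z²) + z))*(-5))*6 = ((3 - (2*z² + z))*(-5))*6 = ((3 - (z + 2*z²))*(-5))*6 = ((3 + (-z - 2*z²))*(-5))*6 = ((3 - z - 2*z²)*(-5))*6 = (-15 + 5*z + 10*z²)*6 = -90 + 30*z + 60*z²)
h(-9)*(19 + 26) = (-90 + 30*(-9) + 60*(-9)²)*(19 + 26) = (-90 - 270 + 60*81)*45 = (-90 - 270 + 4860)*45 = 4500*45 = 202500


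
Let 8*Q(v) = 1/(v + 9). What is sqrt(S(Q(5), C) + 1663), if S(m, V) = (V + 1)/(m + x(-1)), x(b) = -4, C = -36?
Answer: sqrt(334034607)/447 ≈ 40.887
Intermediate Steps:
Q(v) = 1/(8*(9 + v)) (Q(v) = 1/(8*(v + 9)) = 1/(8*(9 + v)))
S(m, V) = (1 + V)/(-4 + m) (S(m, V) = (V + 1)/(m - 4) = (1 + V)/(-4 + m))
sqrt(S(Q(5), C) + 1663) = sqrt((1 - 36)/(-4 + 1/(8*(9 + 5))) + 1663) = sqrt(-35/(-4 + (1/8)/14) + 1663) = sqrt(-35/(-4 + (1/8)*(1/14)) + 1663) = sqrt(-35/(-4 + 1/112) + 1663) = sqrt(-35/(-447/112) + 1663) = sqrt(-112/447*(-35) + 1663) = sqrt(3920/447 + 1663) = sqrt(747281/447) = sqrt(334034607)/447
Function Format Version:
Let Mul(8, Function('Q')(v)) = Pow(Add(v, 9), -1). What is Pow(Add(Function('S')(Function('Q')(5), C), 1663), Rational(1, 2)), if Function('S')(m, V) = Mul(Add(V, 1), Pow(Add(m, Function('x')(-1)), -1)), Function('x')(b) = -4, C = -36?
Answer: Mul(Rational(1, 447), Pow(334034607, Rational(1, 2))) ≈ 40.887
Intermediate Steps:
Function('Q')(v) = Mul(Rational(1, 8), Pow(Add(9, v), -1)) (Function('Q')(v) = Mul(Rational(1, 8), Pow(Add(v, 9), -1)) = Mul(Rational(1, 8), Pow(Add(9, v), -1)))
Function('S')(m, V) = Mul(Pow(Add(-4, m), -1), Add(1, V)) (Function('S')(m, V) = Mul(Add(V, 1), Pow(Add(m, -4), -1)) = Mul(Add(1, V), Pow(Add(-4, m), -1)) = Mul(Pow(Add(-4, m), -1), Add(1, V)))
Pow(Add(Function('S')(Function('Q')(5), C), 1663), Rational(1, 2)) = Pow(Add(Mul(Pow(Add(-4, Mul(Rational(1, 8), Pow(Add(9, 5), -1))), -1), Add(1, -36)), 1663), Rational(1, 2)) = Pow(Add(Mul(Pow(Add(-4, Mul(Rational(1, 8), Pow(14, -1))), -1), -35), 1663), Rational(1, 2)) = Pow(Add(Mul(Pow(Add(-4, Mul(Rational(1, 8), Rational(1, 14))), -1), -35), 1663), Rational(1, 2)) = Pow(Add(Mul(Pow(Add(-4, Rational(1, 112)), -1), -35), 1663), Rational(1, 2)) = Pow(Add(Mul(Pow(Rational(-447, 112), -1), -35), 1663), Rational(1, 2)) = Pow(Add(Mul(Rational(-112, 447), -35), 1663), Rational(1, 2)) = Pow(Add(Rational(3920, 447), 1663), Rational(1, 2)) = Pow(Rational(747281, 447), Rational(1, 2)) = Mul(Rational(1, 447), Pow(334034607, Rational(1, 2)))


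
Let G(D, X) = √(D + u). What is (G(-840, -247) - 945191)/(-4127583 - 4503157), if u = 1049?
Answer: 945191/8630740 - √209/8630740 ≈ 0.10951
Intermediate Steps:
G(D, X) = √(1049 + D) (G(D, X) = √(D + 1049) = √(1049 + D))
(G(-840, -247) - 945191)/(-4127583 - 4503157) = (√(1049 - 840) - 945191)/(-4127583 - 4503157) = (√209 - 945191)/(-8630740) = (-945191 + √209)*(-1/8630740) = 945191/8630740 - √209/8630740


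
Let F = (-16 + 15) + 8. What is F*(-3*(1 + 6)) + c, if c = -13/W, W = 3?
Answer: -454/3 ≈ -151.33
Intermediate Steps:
c = -13/3 ≈ -4.3333
F = 7 (F = -1 + 8 = 7)
F*(-3*(1 + 6)) + c = 7*(-3*(1 + 6)) - 13/3 = 7*(-3*7) - 13/3 = 7*(-21) - 13/3 = -147 - 13/3 = -454/3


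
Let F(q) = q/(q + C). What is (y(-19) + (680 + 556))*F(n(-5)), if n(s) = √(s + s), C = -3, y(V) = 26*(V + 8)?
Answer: 950*√10/(√10 + 3*I) ≈ 500.0 - 474.34*I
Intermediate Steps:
y(V) = 208 + 26*V (y(V) = 26*(8 + V) = 208 + 26*V)
n(s) = √2*√s (n(s) = √(2*s) = √2*√s)
F(q) = q/(-3 + q) (F(q) = q/(q - 3) = q/(-3 + q))
(y(-19) + (680 + 556))*F(n(-5)) = ((208 + 26*(-19)) + (680 + 556))*((√2*√(-5))/(-3 + √2*√(-5))) = ((208 - 494) + 1236)*((√2*(I*√5))/(-3 + √2*(I*√5))) = (-286 + 1236)*((I*√10)/(-3 + I*√10)) = 950*(I*√10/(-3 + I*√10)) = 950*I*√10/(-3 + I*√10)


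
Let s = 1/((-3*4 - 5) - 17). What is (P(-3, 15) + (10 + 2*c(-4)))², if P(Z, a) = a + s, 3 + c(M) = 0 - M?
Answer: 840889/1156 ≈ 727.41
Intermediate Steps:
c(M) = -3 - M (c(M) = -3 + (0 - M) = -3 - M)
s = -1/34 (s = 1/((-12 - 5) - 17) = 1/(-17 - 17) = 1/(-34) = -1/34 ≈ -0.029412)
P(Z, a) = -1/34 + a (P(Z, a) = a - 1/34 = -1/34 + a)
(P(-3, 15) + (10 + 2*c(-4)))² = ((-1/34 + 15) + (10 + 2*(-3 - 1*(-4))))² = (509/34 + (10 + 2*(-3 + 4)))² = (509/34 + (10 + 2*1))² = (509/34 + (10 + 2))² = (509/34 + 12)² = (917/34)² = 840889/1156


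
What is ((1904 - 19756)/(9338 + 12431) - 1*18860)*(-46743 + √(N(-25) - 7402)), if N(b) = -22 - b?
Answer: 19191796657656/21769 - 2874068344*I*√151/21769 ≈ 8.8161e+8 - 1.6224e+6*I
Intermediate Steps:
((1904 - 19756)/(9338 + 12431) - 1*18860)*(-46743 + √(N(-25) - 7402)) = ((1904 - 19756)/(9338 + 12431) - 1*18860)*(-46743 + √((-22 - 1*(-25)) - 7402)) = (-17852/21769 - 18860)*(-46743 + √((-22 + 25) - 7402)) = (-17852*1/21769 - 18860)*(-46743 + √(3 - 7402)) = (-17852/21769 - 18860)*(-46743 + √(-7399)) = -410581192*(-46743 + 7*I*√151)/21769 = 19191796657656/21769 - 2874068344*I*√151/21769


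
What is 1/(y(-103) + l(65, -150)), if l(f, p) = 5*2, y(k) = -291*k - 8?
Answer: 1/29975 ≈ 3.3361e-5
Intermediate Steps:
y(k) = -8 - 291*k
l(f, p) = 10
1/(y(-103) + l(65, -150)) = 1/((-8 - 291*(-103)) + 10) = 1/((-8 + 29973) + 10) = 1/(29965 + 10) = 1/29975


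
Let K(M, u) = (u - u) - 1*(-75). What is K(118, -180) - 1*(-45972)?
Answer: 46047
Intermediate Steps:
K(M, u) = 75 (K(M, u) = 0 + 75 = 75)
K(118, -180) - 1*(-45972) = 75 - 1*(-45972) = 75 + 45972 = 46047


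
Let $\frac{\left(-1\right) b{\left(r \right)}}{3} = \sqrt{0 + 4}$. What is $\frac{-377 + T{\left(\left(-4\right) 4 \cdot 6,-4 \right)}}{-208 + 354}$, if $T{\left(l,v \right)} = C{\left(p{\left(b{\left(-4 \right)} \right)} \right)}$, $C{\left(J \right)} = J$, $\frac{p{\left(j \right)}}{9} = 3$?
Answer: $- \frac{175}{73} \approx -2.3973$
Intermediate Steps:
$b{\left(r \right)} = -6$ ($b{\left(r \right)} = - 3 \sqrt{0 + 4} = - 3 \sqrt{4} = \left(-3\right) 2 = -6$)
$p{\left(j \right)} = 27$ ($p{\left(j \right)} = 9 \cdot 3 = 27$)
$T{\left(l,v \right)} = 27$
$\frac{-377 + T{\left(\left(-4\right) 4 \cdot 6,-4 \right)}}{-208 + 354} = \frac{-377 + 27}{-208 + 354} = - \frac{350}{146} = \left(-350\right) \frac{1}{146} = - \frac{175}{73}$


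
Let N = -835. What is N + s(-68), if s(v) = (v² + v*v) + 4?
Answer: 8417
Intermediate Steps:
s(v) = 4 + 2*v² (s(v) = (v² + v²) + 4 = 2*v² + 4 = 4 + 2*v²)
N + s(-68) = -835 + (4 + 2*(-68)²) = -835 + (4 + 2*4624) = -835 + (4 + 9248) = -835 + 9252 = 8417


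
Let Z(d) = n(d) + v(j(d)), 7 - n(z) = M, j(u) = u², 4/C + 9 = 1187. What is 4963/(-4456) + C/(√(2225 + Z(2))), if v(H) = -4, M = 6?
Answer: -4963/4456 + √2222/654379 ≈ -1.1137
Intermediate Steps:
C = 2/589 (C = 4/(-9 + 1187) = 4/1178 = 4*(1/1178) = 2/589 ≈ 0.0033956)
n(z) = 1 (n(z) = 7 - 1*6 = 7 - 6 = 1)
Z(d) = -3 (Z(d) = 1 - 4 = -3)
4963/(-4456) + C/(√(2225 + Z(2))) = 4963/(-4456) + 2/(589*(√(2225 - 3))) = 4963*(-1/4456) + 2/(589*(√2222)) = -4963/4456 + 2*(√2222/2222)/589 = -4963/4456 + √2222/654379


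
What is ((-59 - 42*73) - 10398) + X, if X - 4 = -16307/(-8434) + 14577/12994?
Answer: -370307811737/27397849 ≈ -13516.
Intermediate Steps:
X = 193300290/27397849 (X = 4 + (-16307/(-8434) + 14577/12994) = 4 + (-16307*(-1/8434) + 14577*(1/12994)) = 4 + (16307/8434 + 14577/12994) = 4 + 83708894/27397849 = 193300290/27397849 ≈ 7.0553)
((-59 - 42*73) - 10398) + X = ((-59 - 42*73) - 10398) + 193300290/27397849 = ((-59 - 3066) - 10398) + 193300290/27397849 = (-3125 - 10398) + 193300290/27397849 = -13523 + 193300290/27397849 = -370307811737/27397849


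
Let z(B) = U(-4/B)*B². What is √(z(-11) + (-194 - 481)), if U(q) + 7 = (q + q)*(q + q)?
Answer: 27*I*√2 ≈ 38.184*I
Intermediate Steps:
U(q) = -7 + 4*q² (U(q) = -7 + (q + q)*(q + q) = -7 + (2*q)*(2*q) = -7 + 4*q²)
z(B) = B²*(-7 + 64/B²) (z(B) = (-7 + 4*(-4/B)²)*B² = (-7 + 4*(16/B²))*B² = (-7 + 64/B²)*B² = B²*(-7 + 64/B²))
√(z(-11) + (-194 - 481)) = √((64 - 7*(-11)²) + (-194 - 481)) = √((64 - 7*121) - 675) = √((64 - 847) - 675) = √(-783 - 675) = √(-1458) = 27*I*√2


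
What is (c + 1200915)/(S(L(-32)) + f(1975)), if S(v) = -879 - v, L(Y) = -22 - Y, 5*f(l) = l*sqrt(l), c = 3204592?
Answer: 3916495723/307359054 + 8700876325*sqrt(79)/307359054 ≈ 264.35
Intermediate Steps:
f(l) = l**(3/2)/5 (f(l) = (l*sqrt(l))/5 = l**(3/2)/5)
(c + 1200915)/(S(L(-32)) + f(1975)) = (3204592 + 1200915)/((-879 - (-22 - 1*(-32))) + 1975**(3/2)/5) = 4405507/((-879 - (-22 + 32)) + (9875*sqrt(79))/5) = 4405507/((-879 - 1*10) + 1975*sqrt(79)) = 4405507/((-879 - 10) + 1975*sqrt(79)) = 4405507/(-889 + 1975*sqrt(79))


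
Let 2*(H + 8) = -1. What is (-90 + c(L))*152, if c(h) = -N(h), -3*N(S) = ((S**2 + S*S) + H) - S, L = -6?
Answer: -30476/3 ≈ -10159.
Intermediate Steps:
H = -17/2 (H = -8 + (1/2)*(-1) = -8 - 1/2 = -17/2 ≈ -8.5000)
N(S) = 17/6 - 2*S**2/3 + S/3 (N(S) = -(((S**2 + S*S) - 17/2) - S)/3 = -(((S**2 + S**2) - 17/2) - S)/3 = -((2*S**2 - 17/2) - S)/3 = -((-17/2 + 2*S**2) - S)/3 = -(-17/2 - S + 2*S**2)/3 = 17/6 - 2*S**2/3 + S/3)
c(h) = -17/6 - h/3 + 2*h**2/3 (c(h) = -(17/6 - 2*h**2/3 + h/3) = -17/6 - h/3 + 2*h**2/3)
(-90 + c(L))*152 = (-90 + (-17/6 - 1/3*(-6) + (2/3)*(-6)**2))*152 = (-90 + (-17/6 + 2 + (2/3)*36))*152 = (-90 + (-17/6 + 2 + 24))*152 = (-90 + 139/6)*152 = -401/6*152 = -30476/3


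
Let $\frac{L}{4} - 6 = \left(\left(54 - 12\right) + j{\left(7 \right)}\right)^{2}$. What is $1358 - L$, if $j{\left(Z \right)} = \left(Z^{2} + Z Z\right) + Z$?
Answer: $-85102$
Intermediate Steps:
$j{\left(Z \right)} = Z + 2 Z^{2}$ ($j{\left(Z \right)} = \left(Z^{2} + Z^{2}\right) + Z = 2 Z^{2} + Z = Z + 2 Z^{2}$)
$L = 86460$ ($L = 24 + 4 \left(\left(54 - 12\right) + 7 \left(1 + 2 \cdot 7\right)\right)^{2} = 24 + 4 \left(42 + 7 \left(1 + 14\right)\right)^{2} = 24 + 4 \left(42 + 7 \cdot 15\right)^{2} = 24 + 4 \left(42 + 105\right)^{2} = 24 + 4 \cdot 147^{2} = 24 + 4 \cdot 21609 = 24 + 86436 = 86460$)
$1358 - L = 1358 - 86460 = -85102$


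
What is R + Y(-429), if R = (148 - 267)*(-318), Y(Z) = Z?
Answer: 37413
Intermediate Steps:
R = 37842 (R = -119*(-318) = 37842)
R + Y(-429) = 37842 - 429 = 37413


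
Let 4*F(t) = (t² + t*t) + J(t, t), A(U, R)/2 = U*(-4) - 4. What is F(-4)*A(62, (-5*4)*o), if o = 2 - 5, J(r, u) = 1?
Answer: -4158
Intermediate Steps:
o = -3
A(U, R) = -8 - 8*U (A(U, R) = 2*(U*(-4) - 4) = 2*(-4*U - 4) = 2*(-4 - 4*U) = -8 - 8*U)
F(t) = ¼ + t²/2 (F(t) = ((t² + t*t) + 1)/4 = ((t² + t²) + 1)/4 = (2*t² + 1)/4 = (1 + 2*t²)/4 = ¼ + t²/2)
F(-4)*A(62, (-5*4)*o) = (¼ + (½)*(-4)²)*(-8 - 8*62) = (¼ + (½)*16)*(-8 - 496) = (¼ + 8)*(-504) = (33/4)*(-504) = -4158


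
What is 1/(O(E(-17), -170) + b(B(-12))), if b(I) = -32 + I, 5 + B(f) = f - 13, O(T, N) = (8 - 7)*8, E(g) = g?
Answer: -1/54 ≈ -0.018519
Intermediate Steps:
O(T, N) = 8 (O(T, N) = 1*8 = 8)
B(f) = -18 + f (B(f) = -5 + (f - 13) = -5 + (-13 + f) = -18 + f)
1/(O(E(-17), -170) + b(B(-12))) = 1/(8 + (-32 + (-18 - 12))) = 1/(8 + (-32 - 30)) = 1/(8 - 62) = 1/(-54) = -1/54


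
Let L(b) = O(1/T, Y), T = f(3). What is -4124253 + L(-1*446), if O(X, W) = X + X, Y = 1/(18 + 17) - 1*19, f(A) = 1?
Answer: -4124251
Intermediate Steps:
T = 1
Y = -664/35 (Y = 1/35 - 19 = -664/35 ≈ -18.971)
O(X, W) = 2*X
L(b) = 2 (L(b) = 2/1 = 2*1 = 2)
-4124253 + L(-1*446) = -4124253 + 2 = -4124251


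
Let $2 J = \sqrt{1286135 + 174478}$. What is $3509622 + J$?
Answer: $3509622 + \frac{\sqrt{1460613}}{2} \approx 3.5102 \cdot 10^{6}$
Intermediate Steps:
$J = \frac{\sqrt{1460613}}{2}$ ($J = \frac{\sqrt{1286135 + 174478}}{2} = \frac{\sqrt{1460613}}{2} \approx 604.28$)
$3509622 + J = 3509622 + \frac{\sqrt{1460613}}{2}$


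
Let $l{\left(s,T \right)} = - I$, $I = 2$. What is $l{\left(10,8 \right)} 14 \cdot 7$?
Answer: $-196$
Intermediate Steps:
$l{\left(s,T \right)} = -2$ ($l{\left(s,T \right)} = \left(-1\right) 2 = -2$)
$l{\left(10,8 \right)} 14 \cdot 7 = \left(-2\right) 14 \cdot 7 = \left(-28\right) 7 = -196$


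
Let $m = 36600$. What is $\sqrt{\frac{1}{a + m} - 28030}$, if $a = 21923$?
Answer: $\frac{i \sqrt{96001110999347}}{58523} \approx 167.42 i$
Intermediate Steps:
$\sqrt{\frac{1}{a + m} - 28030} = \sqrt{\frac{1}{21923 + 36600} - 28030} = \sqrt{\frac{1}{58523} - 28030} = \sqrt{- \frac{1640399689}{58523}} = \frac{i \sqrt{96001110999347}}{58523}$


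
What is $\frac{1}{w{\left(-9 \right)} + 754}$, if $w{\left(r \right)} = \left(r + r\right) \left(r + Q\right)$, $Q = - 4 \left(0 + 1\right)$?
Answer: $\frac{1}{988} \approx 0.0010121$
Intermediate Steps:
$Q = -4$ ($Q = \left(-4\right) 1 = -4$)
$w{\left(r \right)} = 2 r \left(-4 + r\right)$ ($w{\left(r \right)} = \left(r + r\right) \left(r - 4\right) = 2 r \left(-4 + r\right)$)
$\frac{1}{w{\left(-9 \right)} + 754} = \frac{1}{2 \left(-9\right) \left(-4 - 9\right) + 754} = \frac{1}{2 \left(-9\right) \left(-13\right) + 754} = \frac{1}{234 + 754} = \frac{1}{988}$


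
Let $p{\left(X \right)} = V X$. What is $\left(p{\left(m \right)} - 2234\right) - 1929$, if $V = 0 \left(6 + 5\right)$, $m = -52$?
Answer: $-4163$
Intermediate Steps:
$V = 0$ ($V = 0 \cdot 11 = 0$)
$p{\left(X \right)} = 0$ ($p{\left(X \right)} = 0 X = 0$)
$\left(p{\left(m \right)} - 2234\right) - 1929 = \left(0 - 2234\right) - 1929 = -2234 - 1929 = -4163$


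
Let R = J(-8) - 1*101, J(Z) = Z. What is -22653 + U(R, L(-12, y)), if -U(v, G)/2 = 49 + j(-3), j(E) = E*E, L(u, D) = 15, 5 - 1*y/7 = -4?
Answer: -22769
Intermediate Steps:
y = 63 (y = 35 - 7*(-4) = 35 + 28 = 63)
j(E) = E²
R = -109 (R = -8 - 1*101 = -8 - 101 = -109)
U(v, G) = -116 (U(v, G) = -2*(49 + (-3)²) = -2*(49 + 9) = -2*58 = -116)
-22653 + U(R, L(-12, y)) = -22653 - 116 = -22769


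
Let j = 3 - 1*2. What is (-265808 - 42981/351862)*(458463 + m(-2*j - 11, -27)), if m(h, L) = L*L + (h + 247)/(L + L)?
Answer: -128840405724548551/1055586 ≈ -1.2206e+11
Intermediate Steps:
j = 1 (j = 3 - 2 = 1)
m(h, L) = L**2 + (247 + h)/(2*L) (m(h, L) = L**2 + (247 + h)/((2*L)) = L**2 + (247 + h)*(1/(2*L)) = L**2 + (247 + h)/(2*L))
(-265808 - 42981/351862)*(458463 + m(-2*j - 11, -27)) = (-265808 - 42981/351862)*(458463 + (1/2)*(247 + (-2*1 - 11) + 2*(-27)**3)/(-27)) = (-265808 - 42981*1/351862)*(458463 + (1/2)*(-1/27)*(247 + (-2 - 11) + 2*(-19683))) = (-265808 - 42981/351862)*(458463 + (1/2)*(-1/27)*(247 - 13 - 39366)) = -93527777477*(458463 + (1/2)*(-1/27)*(-39132))/351862 = -93527777477*(458463 + 2174/3)/351862 = -93527777477/351862*1377563/3 = -128840405724548551/1055586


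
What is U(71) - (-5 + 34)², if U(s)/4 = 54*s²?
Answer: 1088015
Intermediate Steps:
U(s) = 216*s² (U(s) = 4*(54*s²) = 216*s²)
U(71) - (-5 + 34)² = 216*71² - (-5 + 34)² = 216*5041 - 1*29² = 1088856 - 1*841 = 1088856 - 841 = 1088015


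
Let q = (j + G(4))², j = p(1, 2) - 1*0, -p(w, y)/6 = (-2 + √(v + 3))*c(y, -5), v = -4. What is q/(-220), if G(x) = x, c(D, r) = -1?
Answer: -7/55 + 24*I/55 ≈ -0.12727 + 0.43636*I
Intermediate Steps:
p(w, y) = -12 + 6*I (p(w, y) = -6*(-2 + √(-4 + 3))*(-1) = -6*(-2 + √(-1))*(-1) = -6*(-2 + I)*(-1) = -6*(2 - I) = -12 + 6*I)
j = -12 + 6*I (j = (-12 + 6*I) - 1*0 = (-12 + 6*I) + 0 = -12 + 6*I ≈ -12.0 + 6.0*I)
q = (-8 + 6*I)² (q = ((-12 + 6*I) + 4)² = (-8 + 6*I)² ≈ 28.0 - 96.0*I)
q/(-220) = (28 - 96*I)/(-220) = (28 - 96*I)*(-1/220) = -7/55 + 24*I/55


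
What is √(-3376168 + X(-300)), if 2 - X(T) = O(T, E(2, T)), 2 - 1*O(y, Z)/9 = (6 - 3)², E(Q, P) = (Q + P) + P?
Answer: I*√3376103 ≈ 1837.4*I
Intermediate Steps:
E(Q, P) = Q + 2*P (E(Q, P) = (P + Q) + P = Q + 2*P)
O(y, Z) = -63 (O(y, Z) = 18 - 9*(6 - 3)² = 18 - 9*3² = 18 - 9*9 = 18 - 81 = -63)
X(T) = 65 (X(T) = 2 - 1*(-63) = 2 + 63 = 65)
√(-3376168 + X(-300)) = √(-3376168 + 65) = √(-3376103) = I*√3376103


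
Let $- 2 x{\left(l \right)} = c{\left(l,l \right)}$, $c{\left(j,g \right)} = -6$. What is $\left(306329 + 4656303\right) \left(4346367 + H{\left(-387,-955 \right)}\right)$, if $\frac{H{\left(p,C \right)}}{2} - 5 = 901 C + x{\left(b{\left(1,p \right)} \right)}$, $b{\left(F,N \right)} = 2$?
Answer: $13029256324936$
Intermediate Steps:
$x{\left(l \right)} = 3$ ($x{\left(l \right)} = \left(- \frac{1}{2}\right) \left(-6\right) = 3$)
$H{\left(p,C \right)} = 16 + 1802 C$ ($H{\left(p,C \right)} = 10 + 2 \left(901 C + 3\right) = 10 + 2 \left(3 + 901 C\right) = 10 + \left(6 + 1802 C\right) = 16 + 1802 C$)
$\left(306329 + 4656303\right) \left(4346367 + H{\left(-387,-955 \right)}\right) = \left(306329 + 4656303\right) \left(4346367 + \left(16 + 1802 \left(-955\right)\right)\right) = 4962632 \left(4346367 + \left(16 - 1720910\right)\right) = 4962632 \left(4346367 - 1720894\right) = 4962632 \cdot 2625473 = 13029256324936$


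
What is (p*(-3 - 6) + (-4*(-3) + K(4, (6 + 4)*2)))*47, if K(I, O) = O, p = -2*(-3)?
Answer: -1034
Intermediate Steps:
p = 6
(p*(-3 - 6) + (-4*(-3) + K(4, (6 + 4)*2)))*47 = (6*(-3 - 6) + (-4*(-3) + (6 + 4)*2))*47 = (6*(-9) + (12 + 10*2))*47 = (-54 + (12 + 20))*47 = (-54 + 32)*47 = -22*47 = -1034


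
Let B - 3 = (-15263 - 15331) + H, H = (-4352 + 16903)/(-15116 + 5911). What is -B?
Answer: 40228958/1315 ≈ 30592.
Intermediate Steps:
H = -1793/1315 (H = 12551/(-9205) = 12551*(-1/9205) = -1793/1315 ≈ -1.3635)
B = -40228958/1315 (B = 3 + ((-15263 - 15331) - 1793/1315) = 3 + (-30594 - 1793/1315) = 3 - 40232903/1315 = -40228958/1315 ≈ -30592.)
-B = -1*(-40228958/1315) = 40228958/1315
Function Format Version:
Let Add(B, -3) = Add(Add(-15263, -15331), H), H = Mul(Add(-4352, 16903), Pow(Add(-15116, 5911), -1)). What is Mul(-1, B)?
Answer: Rational(40228958, 1315) ≈ 30592.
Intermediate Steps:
H = Rational(-1793, 1315) (H = Mul(12551, Pow(-9205, -1)) = Mul(12551, Rational(-1, 9205)) = Rational(-1793, 1315) ≈ -1.3635)
B = Rational(-40228958, 1315) (B = Add(3, Add(Add(-15263, -15331), Rational(-1793, 1315))) = Add(3, Add(-30594, Rational(-1793, 1315))) = Add(3, Rational(-40232903, 1315)) = Rational(-40228958, 1315) ≈ -30592.)
Mul(-1, B) = Mul(-1, Rational(-40228958, 1315)) = Rational(40228958, 1315)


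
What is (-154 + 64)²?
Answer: 8100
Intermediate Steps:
(-154 + 64)² = (-90)² = 8100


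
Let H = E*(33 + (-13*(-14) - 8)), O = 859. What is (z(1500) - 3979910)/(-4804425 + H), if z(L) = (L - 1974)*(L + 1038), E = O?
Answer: 2591461/2313306 ≈ 1.1202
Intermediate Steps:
E = 859
H = 177813 (H = 859*(33 + (-13*(-14) - 8)) = 859*(33 + (182 - 8)) = 859*(33 + 174) = 859*207 = 177813)
z(L) = (-1974 + L)*(1038 + L)
(z(1500) - 3979910)/(-4804425 + H) = ((-2049012 + 1500**2 - 936*1500) - 3979910)/(-4804425 + 177813) = ((-2049012 + 2250000 - 1404000) - 3979910)/(-4626612) = (-1203012 - 3979910)*(-1/4626612) = -5182922*(-1/4626612) = 2591461/2313306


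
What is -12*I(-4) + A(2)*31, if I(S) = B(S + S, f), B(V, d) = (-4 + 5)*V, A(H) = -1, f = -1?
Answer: 65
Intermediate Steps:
B(V, d) = V (B(V, d) = 1*V = V)
I(S) = 2*S (I(S) = S + S = 2*S)
-12*I(-4) + A(2)*31 = -24*(-4) - 1*31 = -12*(-8) - 31 = 96 - 31 = 65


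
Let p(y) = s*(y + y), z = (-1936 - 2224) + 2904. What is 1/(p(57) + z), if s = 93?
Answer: 1/9346 ≈ 0.00010700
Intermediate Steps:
z = -1256 (z = -4160 + 2904 = -1256)
p(y) = 186*y (p(y) = 93*(y + y) = 93*(2*y) = 186*y)
1/(p(57) + z) = 1/(186*57 - 1256) = 1/(10602 - 1256) = 1/9346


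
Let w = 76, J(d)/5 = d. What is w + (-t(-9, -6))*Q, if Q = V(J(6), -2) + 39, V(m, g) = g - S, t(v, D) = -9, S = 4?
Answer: 373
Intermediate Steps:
J(d) = 5*d
V(m, g) = -4 + g (V(m, g) = g - 1*4 = g - 4 = -4 + g)
Q = 33 (Q = (-4 - 2) + 39 = -6 + 39 = 33)
w + (-t(-9, -6))*Q = 76 - 1*(-9)*33 = 76 + 9*33 = 76 + 297 = 373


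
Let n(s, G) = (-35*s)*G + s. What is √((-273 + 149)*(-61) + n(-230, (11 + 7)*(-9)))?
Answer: I*√1296766 ≈ 1138.8*I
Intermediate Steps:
n(s, G) = s - 35*G*s (n(s, G) = -35*G*s + s = s - 35*G*s)
√((-273 + 149)*(-61) + n(-230, (11 + 7)*(-9))) = √((-273 + 149)*(-61) - 230*(1 - 35*(11 + 7)*(-9))) = √(-124*(-61) - 230*(1 - 630*(-9))) = √(7564 - 230*(1 - 35*(-162))) = √(7564 - 230*(1 + 5670)) = √(7564 - 230*5671) = √(7564 - 1304330) = √(-1296766) = I*√1296766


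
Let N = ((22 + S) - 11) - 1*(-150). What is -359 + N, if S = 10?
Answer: -188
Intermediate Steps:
N = 171 (N = ((22 + 10) - 11) - 1*(-150) = (32 - 11) + 150 = 21 + 150 = 171)
-359 + N = -359 + 171 = -188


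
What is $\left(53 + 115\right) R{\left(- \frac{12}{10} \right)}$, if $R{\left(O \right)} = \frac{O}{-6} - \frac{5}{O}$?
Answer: $\frac{3668}{5} \approx 733.6$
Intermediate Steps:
$R{\left(O \right)} = - \frac{5}{O} - \frac{O}{6}$ ($R{\left(O \right)} = O \left(- \frac{1}{6}\right) - \frac{5}{O} = - \frac{O}{6} - \frac{5}{O} = - \frac{5}{O} - \frac{O}{6}$)
$\left(53 + 115\right) R{\left(- \frac{12}{10} \right)} = \left(53 + 115\right) \left(- \frac{5}{\left(-12\right) \frac{1}{10}} - \frac{\left(-12\right) \frac{1}{10}}{6}\right) = 168 \left(- \frac{5}{\left(-12\right) \frac{1}{10}} - \frac{\left(-12\right) \frac{1}{10}}{6}\right) = 168 \left(- \frac{5}{- \frac{6}{5}} - - \frac{1}{5}\right) = 168 \left(\left(-5\right) \left(- \frac{5}{6}\right) + \frac{1}{5}\right) = 168 \left(\frac{25}{6} + \frac{1}{5}\right) = 168 \cdot \frac{131}{30} = \frac{3668}{5}$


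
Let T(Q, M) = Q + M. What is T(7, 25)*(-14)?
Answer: -448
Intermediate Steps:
T(Q, M) = M + Q
T(7, 25)*(-14) = (25 + 7)*(-14) = 32*(-14) = -448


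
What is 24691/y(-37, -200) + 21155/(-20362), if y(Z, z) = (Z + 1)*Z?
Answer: 237289841/13561092 ≈ 17.498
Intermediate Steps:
y(Z, z) = Z*(1 + Z) (y(Z, z) = (1 + Z)*Z = Z*(1 + Z))
24691/y(-37, -200) + 21155/(-20362) = 24691/((-37*(1 - 37))) + 21155/(-20362) = 24691/((-37*(-36))) + 21155*(-1/20362) = 24691/1332 - 21155/20362 = 237289841/13561092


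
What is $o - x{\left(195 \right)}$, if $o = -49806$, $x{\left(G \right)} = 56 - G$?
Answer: $-49667$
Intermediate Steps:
$o - x{\left(195 \right)} = -49806 - \left(56 - 195\right) = -49806 - -139 = -49806 + 139 = -49667$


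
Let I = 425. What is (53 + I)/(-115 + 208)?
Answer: 478/93 ≈ 5.1398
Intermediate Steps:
(53 + I)/(-115 + 208) = (53 + 425)/(-115 + 208) = 478/93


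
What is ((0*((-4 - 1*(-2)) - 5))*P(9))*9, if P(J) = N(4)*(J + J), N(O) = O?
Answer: 0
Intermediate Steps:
P(J) = 8*J (P(J) = 4*(J + J) = 4*(2*J) = 8*J)
((0*((-4 - 1*(-2)) - 5))*P(9))*9 = ((0*((-4 - 1*(-2)) - 5))*(8*9))*9 = ((0*((-4 + 2) - 5))*72)*9 = ((0*(-2 - 5))*72)*9 = ((0*(-7))*72)*9 = (0*72)*9 = 0*9 = 0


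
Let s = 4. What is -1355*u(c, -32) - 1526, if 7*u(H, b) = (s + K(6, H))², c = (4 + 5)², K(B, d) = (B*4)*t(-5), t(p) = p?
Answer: -18243562/7 ≈ -2.6062e+6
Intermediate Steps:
K(B, d) = -20*B (K(B, d) = (B*4)*(-5) = (4*B)*(-5) = -20*B)
c = 81 (c = 9² = 81)
u(H, b) = 13456/7 (u(H, b) = (4 - 20*6)²/7 = (4 - 120)²/7 = (⅐)*(-116)² = (⅐)*13456 = 13456/7)
-1355*u(c, -32) - 1526 = -1355*13456/7 - 1526 = -18232880/7 - 1526 = -18243562/7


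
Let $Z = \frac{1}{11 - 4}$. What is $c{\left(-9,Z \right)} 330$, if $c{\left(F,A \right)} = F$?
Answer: $-2970$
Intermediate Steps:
$Z = \frac{1}{7} \approx 0.14286$
$c{\left(-9,Z \right)} 330 = \left(-9\right) 330 = -2970$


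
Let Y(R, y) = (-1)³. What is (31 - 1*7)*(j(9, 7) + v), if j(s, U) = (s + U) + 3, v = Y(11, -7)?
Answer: 432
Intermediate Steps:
Y(R, y) = -1
v = -1
j(s, U) = 3 + U + s (j(s, U) = (U + s) + 3 = 3 + U + s)
(31 - 1*7)*(j(9, 7) + v) = (31 - 1*7)*((3 + 7 + 9) - 1) = (31 - 7)*(19 - 1) = 24*18 = 432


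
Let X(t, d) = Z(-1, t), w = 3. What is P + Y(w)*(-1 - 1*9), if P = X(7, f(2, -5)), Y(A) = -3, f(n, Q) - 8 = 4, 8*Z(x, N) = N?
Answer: 247/8 ≈ 30.875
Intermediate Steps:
Z(x, N) = N/8
f(n, Q) = 12 (f(n, Q) = 8 + 4 = 12)
X(t, d) = t/8
P = 7/8 (P = (1/8)*7 = 7/8 ≈ 0.87500)
P + Y(w)*(-1 - 1*9) = 7/8 - 3*(-1 - 1*9) = 7/8 - 3*(-1 - 9) = 7/8 - 3*(-10) = 7/8 + 30 = 247/8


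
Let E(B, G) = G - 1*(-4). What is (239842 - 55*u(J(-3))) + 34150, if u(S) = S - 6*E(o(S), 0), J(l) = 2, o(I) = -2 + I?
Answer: 275202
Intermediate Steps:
E(B, G) = 4 + G (E(B, G) = G + 4 = 4 + G)
u(S) = -24 + S (u(S) = S - 6*(4 + 0) = S - 6*4 = S - 24 = -24 + S)
(239842 - 55*u(J(-3))) + 34150 = (239842 - 55*(-24 + 2)) + 34150 = (239842 - 55*(-22)) + 34150 = (239842 + 1210) + 34150 = 241052 + 34150 = 275202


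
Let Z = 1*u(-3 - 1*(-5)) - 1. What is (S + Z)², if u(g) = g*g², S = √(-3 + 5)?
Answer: (7 + √2)² ≈ 70.799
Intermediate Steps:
S = √2 ≈ 1.4142
u(g) = g³
Z = 7 (Z = 1*(-3 - 1*(-5))³ - 1 = 1*(-3 + 5)³ - 1 = 1*2³ - 1 = 1*8 - 1 = 8 - 1 = 7)
(S + Z)² = (√2 + 7)² = (7 + √2)²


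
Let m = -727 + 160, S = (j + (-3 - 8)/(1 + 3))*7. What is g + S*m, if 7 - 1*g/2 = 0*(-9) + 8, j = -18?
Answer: 329419/4 ≈ 82355.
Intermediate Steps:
S = -581/4 (S = (-18 + (-3 - 8)/(1 + 3))*7 = (-18 - 11/4)*7 = -83/4*7 = -581/4 ≈ -145.25)
g = -2 (g = 14 - 2*(0*(-9) + 8) = 14 - 2*(0 + 8) = 14 - 2*8 = 14 - 16 = -2)
m = -567
g + S*m = -2 - 581/4*(-567) = -2 + 329427/4 = 329419/4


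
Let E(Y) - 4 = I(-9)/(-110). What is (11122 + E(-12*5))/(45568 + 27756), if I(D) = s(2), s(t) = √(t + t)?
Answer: 611929/4032820 ≈ 0.15174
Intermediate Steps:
s(t) = √2*√t (s(t) = √(2*t) = √2*√t)
I(D) = 2 (I(D) = √2*√2 = 2)
E(Y) = 219/55 (E(Y) = 4 + 2/(-110) = 4 + 2*(-1/110) = 4 - 1/55 = 219/55)
(11122 + E(-12*5))/(45568 + 27756) = (11122 + 219/55)/(45568 + 27756) = (611929/55)/73324 = (611929/55)*(1/73324) = 611929/4032820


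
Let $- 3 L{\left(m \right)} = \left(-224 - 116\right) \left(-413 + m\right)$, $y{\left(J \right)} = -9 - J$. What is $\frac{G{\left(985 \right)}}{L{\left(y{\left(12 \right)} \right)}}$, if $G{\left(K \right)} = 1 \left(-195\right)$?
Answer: $\frac{117}{29512} \approx 0.0039645$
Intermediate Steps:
$G{\left(K \right)} = -195$
$L{\left(m \right)} = - \frac{140420}{3} + \frac{340 m}{3}$ ($L{\left(m \right)} = - \frac{\left(-224 - 116\right) \left(-413 + m\right)}{3} = - \frac{\left(-340\right) \left(-413 + m\right)}{3} = - \frac{140420 - 340 m}{3} = - \frac{140420}{3} + \frac{340 m}{3}$)
$\frac{G{\left(985 \right)}}{L{\left(y{\left(12 \right)} \right)}} = - \frac{195}{- \frac{140420}{3} + \frac{340 \left(-9 - 12\right)}{3}} = - \frac{195}{- \frac{140420}{3} + \frac{340}{3} \left(-21\right)} = - \frac{195}{- \frac{140420}{3} - 2380} = - \frac{195}{- \frac{147560}{3}} = \left(-195\right) \left(- \frac{3}{147560}\right) = \frac{117}{29512}$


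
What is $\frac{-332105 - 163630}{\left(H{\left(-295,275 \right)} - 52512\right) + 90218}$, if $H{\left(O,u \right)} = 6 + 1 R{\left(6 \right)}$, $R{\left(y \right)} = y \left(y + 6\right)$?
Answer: $- \frac{495735}{37784} \approx -13.12$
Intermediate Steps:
$R{\left(y \right)} = y \left(6 + y\right)$
$H{\left(O,u \right)} = 78$ ($H{\left(O,u \right)} = 6 + 1 \cdot 6 \left(6 + 6\right) = 6 + 1 \cdot 6 \cdot 12 = 6 + 1 \cdot 72 = 6 + 72 = 78$)
$\frac{-332105 - 163630}{\left(H{\left(-295,275 \right)} - 52512\right) + 90218} = \frac{-332105 - 163630}{\left(78 - 52512\right) + 90218} = - \frac{495735}{-52434 + 90218} = - \frac{495735}{37784}$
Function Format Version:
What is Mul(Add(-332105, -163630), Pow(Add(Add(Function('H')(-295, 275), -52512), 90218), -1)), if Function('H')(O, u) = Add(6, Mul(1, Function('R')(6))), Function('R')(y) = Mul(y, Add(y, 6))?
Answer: Rational(-495735, 37784) ≈ -13.120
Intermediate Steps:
Function('R')(y) = Mul(y, Add(6, y))
Function('H')(O, u) = 78 (Function('H')(O, u) = Add(6, Mul(1, Mul(6, Add(6, 6)))) = Add(6, Mul(1, Mul(6, 12))) = Add(6, Mul(1, 72)) = Add(6, 72) = 78)
Mul(Add(-332105, -163630), Pow(Add(Add(Function('H')(-295, 275), -52512), 90218), -1)) = Mul(Add(-332105, -163630), Pow(Add(Add(78, -52512), 90218), -1)) = Mul(-495735, Pow(Add(-52434, 90218), -1)) = Mul(-495735, Pow(37784, -1)) = Mul(-495735, Rational(1, 37784)) = Rational(-495735, 37784)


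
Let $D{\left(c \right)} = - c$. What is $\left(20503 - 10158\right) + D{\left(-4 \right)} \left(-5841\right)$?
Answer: $-13019$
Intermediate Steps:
$\left(20503 - 10158\right) + D{\left(-4 \right)} \left(-5841\right) = \left(20503 - 10158\right) + \left(-1\right) \left(-4\right) \left(-5841\right) = 10345 + 4 \left(-5841\right) = 10345 - 23364 = -13019$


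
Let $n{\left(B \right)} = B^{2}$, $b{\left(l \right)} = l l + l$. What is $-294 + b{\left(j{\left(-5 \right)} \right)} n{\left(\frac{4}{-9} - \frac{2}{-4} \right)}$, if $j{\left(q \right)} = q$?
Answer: $- \frac{23809}{81} \approx -293.94$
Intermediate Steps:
$b{\left(l \right)} = l + l^{2}$ ($b{\left(l \right)} = l^{2} + l = l + l^{2}$)
$-294 + b{\left(j{\left(-5 \right)} \right)} n{\left(\frac{4}{-9} - \frac{2}{-4} \right)} = -294 + - 5 \left(1 - 5\right) \left(\frac{4}{-9} - \frac{2}{-4}\right)^{2} = -294 + \left(-5\right) \left(-4\right) \left(4 \left(- \frac{1}{9}\right) - - \frac{1}{2}\right)^{2} = -294 + 20 \left(- \frac{4}{9} + \frac{1}{2}\right)^{2} = -294 + \frac{20}{324} = -294 + 20 \cdot \frac{1}{324} = -294 + \frac{5}{81} = - \frac{23809}{81}$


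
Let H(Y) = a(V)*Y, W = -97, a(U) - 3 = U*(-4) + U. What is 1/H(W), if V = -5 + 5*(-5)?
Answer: -1/9021 ≈ -0.00011085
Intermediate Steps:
V = -30 (V = -5 - 25 = -30)
a(U) = 3 - 3*U (a(U) = 3 + (U*(-4) + U) = 3 + (-4*U + U) = 3 - 3*U)
H(Y) = 93*Y (H(Y) = (3 - 3*(-30))*Y = (3 + 90)*Y = 93*Y)
1/H(W) = 1/(93*(-97)) = 1/(-9021) = -1/9021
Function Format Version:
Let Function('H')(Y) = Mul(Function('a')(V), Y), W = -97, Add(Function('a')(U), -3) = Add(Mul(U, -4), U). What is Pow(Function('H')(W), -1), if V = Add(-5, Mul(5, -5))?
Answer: Rational(-1, 9021) ≈ -0.00011085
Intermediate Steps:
V = -30 (V = Add(-5, -25) = -30)
Function('a')(U) = Add(3, Mul(-3, U)) (Function('a')(U) = Add(3, Add(Mul(U, -4), U)) = Add(3, Add(Mul(-4, U), U)) = Add(3, Mul(-3, U)))
Function('H')(Y) = Mul(93, Y) (Function('H')(Y) = Mul(Add(3, Mul(-3, -30)), Y) = Mul(Add(3, 90), Y) = Mul(93, Y))
Pow(Function('H')(W), -1) = Pow(Mul(93, -97), -1) = Pow(-9021, -1) = Rational(-1, 9021)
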